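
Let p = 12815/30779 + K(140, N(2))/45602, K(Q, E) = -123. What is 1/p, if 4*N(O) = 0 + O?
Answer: 1403583958/580603813 ≈ 2.4175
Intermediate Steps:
N(O) = O/4 (N(O) = (0 + O)/4 = O/4)
p = 580603813/1403583958 (p = 12815/30779 - 123/45602 = 580603813/1403583958 ≈ 0.41366)
1/p = 1/(580603813/1403583958) = 1403583958/580603813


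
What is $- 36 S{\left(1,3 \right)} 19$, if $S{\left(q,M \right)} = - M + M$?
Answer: $0$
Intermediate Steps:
$S{\left(q,M \right)} = 0$
$- 36 S{\left(1,3 \right)} 19 = \left(-36\right) 0 \cdot 19 = 0 \cdot 19 = 0$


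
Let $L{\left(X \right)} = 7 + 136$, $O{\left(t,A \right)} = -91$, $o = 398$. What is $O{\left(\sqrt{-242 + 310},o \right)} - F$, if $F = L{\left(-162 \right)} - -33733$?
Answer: $-33967$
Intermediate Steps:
$L{\left(X \right)} = 143$
$F = 33876$ ($F = 143 - -33733 = 143 + 33733 = 33876$)
$O{\left(\sqrt{-242 + 310},o \right)} - F = -91 - 33876 = -33967$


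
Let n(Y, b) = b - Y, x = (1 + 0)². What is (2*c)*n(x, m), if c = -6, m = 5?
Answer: -48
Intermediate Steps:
x = 1 (x = 1² = 1)
(2*c)*n(x, m) = (2*(-6))*(5 - 1*1) = -12*(5 - 1) = -12*4 = -48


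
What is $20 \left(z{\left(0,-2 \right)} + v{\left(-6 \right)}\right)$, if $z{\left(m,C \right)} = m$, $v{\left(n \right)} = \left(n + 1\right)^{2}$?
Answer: $500$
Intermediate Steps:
$v{\left(n \right)} = \left(1 + n\right)^{2}$
$20 \left(z{\left(0,-2 \right)} + v{\left(-6 \right)}\right) = 20 \left(0 + \left(1 - 6\right)^{2}\right) = 20 \left(0 + \left(-5\right)^{2}\right) = 20 \left(0 + 25\right) = 20 \cdot 25 = 500$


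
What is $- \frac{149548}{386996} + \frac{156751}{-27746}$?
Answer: $- \frac{16202842201}{2684397754} \approx -6.0359$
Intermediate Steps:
$- \frac{149548}{386996} + \frac{156751}{-27746} = \left(-149548\right) \frac{1}{386996} + 156751 \left(- \frac{1}{27746}\right) = - \frac{37387}{96749} - \frac{156751}{27746} = - \frac{16202842201}{2684397754}$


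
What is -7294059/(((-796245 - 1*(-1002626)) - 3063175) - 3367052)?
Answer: 317133/270602 ≈ 1.1720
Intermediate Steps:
-7294059/(((-796245 - 1*(-1002626)) - 3063175) - 3367052) = -7294059/(((-796245 + 1002626) - 3063175) - 3367052) = -7294059/((206381 - 3063175) - 3367052) = -7294059/(-2856794 - 3367052) = -7294059/(-6223846) = -7294059*(-1/6223846) = 317133/270602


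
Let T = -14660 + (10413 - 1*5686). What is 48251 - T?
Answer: 58184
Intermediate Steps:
T = -9933 (T = -14660 + (10413 - 5686) = -14660 + 4727 = -9933)
48251 - T = 48251 - 1*(-9933) = 48251 + 9933 = 58184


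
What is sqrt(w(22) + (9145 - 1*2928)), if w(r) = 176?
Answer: sqrt(6393) ≈ 79.956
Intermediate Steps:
sqrt(w(22) + (9145 - 1*2928)) = sqrt(176 + (9145 - 1*2928)) = sqrt(176 + (9145 - 2928)) = sqrt(176 + 6217) = sqrt(6393)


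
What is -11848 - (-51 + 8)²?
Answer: -13697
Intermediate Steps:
-11848 - (-51 + 8)² = -11848 - 1*(-43)² = -11848 - 1*1849 = -11848 - 1849 = -13697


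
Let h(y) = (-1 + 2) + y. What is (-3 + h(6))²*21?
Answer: 336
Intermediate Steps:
h(y) = 1 + y
(-3 + h(6))²*21 = (-3 + (1 + 6))²*21 = (-3 + 7)²*21 = 4²*21 = 16*21 = 336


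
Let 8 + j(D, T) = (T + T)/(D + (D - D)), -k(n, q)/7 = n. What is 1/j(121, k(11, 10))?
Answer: -11/102 ≈ -0.10784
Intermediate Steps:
k(n, q) = -7*n
j(D, T) = -8 + 2*T/D (j(D, T) = -8 + (T + T)/(D + (D - D)) = -8 + (2*T)/(D + 0) = -8 + (2*T)/D = -8 + 2*T/D)
1/j(121, k(11, 10)) = 1/(-8 + 2*(-7*11)/121) = 1/(-8 + 2*(-77)*(1/121)) = 1/(-8 - 14/11) = 1/(-102/11) = -11/102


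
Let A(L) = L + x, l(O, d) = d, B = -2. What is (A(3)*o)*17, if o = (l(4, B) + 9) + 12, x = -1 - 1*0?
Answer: 646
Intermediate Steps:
x = -1 (x = -1 + 0 = -1)
o = 19 (o = (-2 + 9) + 12 = 7 + 12 = 19)
A(L) = -1 + L (A(L) = L - 1 = -1 + L)
(A(3)*o)*17 = ((-1 + 3)*19)*17 = (2*19)*17 = 38*17 = 646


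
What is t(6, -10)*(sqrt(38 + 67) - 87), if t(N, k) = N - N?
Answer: 0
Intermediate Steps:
t(N, k) = 0
t(6, -10)*(sqrt(38 + 67) - 87) = 0*(sqrt(38 + 67) - 87) = 0*(sqrt(105) - 87) = 0*(-87 + sqrt(105)) = 0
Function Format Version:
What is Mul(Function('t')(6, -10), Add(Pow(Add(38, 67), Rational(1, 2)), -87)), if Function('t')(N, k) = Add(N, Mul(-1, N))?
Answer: 0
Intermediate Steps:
Function('t')(N, k) = 0
Mul(Function('t')(6, -10), Add(Pow(Add(38, 67), Rational(1, 2)), -87)) = Mul(0, Add(Pow(Add(38, 67), Rational(1, 2)), -87)) = Mul(0, Add(Pow(105, Rational(1, 2)), -87)) = Mul(0, Add(-87, Pow(105, Rational(1, 2)))) = 0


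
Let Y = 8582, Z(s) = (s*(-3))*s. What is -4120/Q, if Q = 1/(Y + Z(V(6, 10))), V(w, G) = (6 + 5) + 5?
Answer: -32193680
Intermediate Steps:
V(w, G) = 16 (V(w, G) = 11 + 5 = 16)
Z(s) = -3*s² (Z(s) = (-3*s)*s = -3*s²)
Q = 1/7814 (Q = 1/(8582 - 3*16²) = 1/(8582 - 3*256) = 1/(8582 - 768) = 1/7814 ≈ 0.00012798)
-4120/Q = -4120/1/7814 = -4120*7814 = -32193680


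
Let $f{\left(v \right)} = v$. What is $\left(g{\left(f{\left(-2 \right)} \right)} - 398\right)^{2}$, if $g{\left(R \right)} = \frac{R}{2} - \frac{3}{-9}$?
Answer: $\frac{1430416}{9} \approx 1.5894 \cdot 10^{5}$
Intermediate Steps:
$g{\left(R \right)} = \frac{1}{3} + \frac{R}{2}$ ($g{\left(R \right)} = R \frac{1}{2} - - \frac{1}{3} = \frac{R}{2} + \frac{1}{3} = \frac{1}{3} + \frac{R}{2}$)
$\left(g{\left(f{\left(-2 \right)} \right)} - 398\right)^{2} = \left(\left(\frac{1}{3} + \frac{1}{2} \left(-2\right)\right) - 398\right)^{2} = \left(\left(\frac{1}{3} - 1\right) - 398\right)^{2} = \left(- \frac{2}{3} - 398\right)^{2} = \left(- \frac{1196}{3}\right)^{2} = \frac{1430416}{9}$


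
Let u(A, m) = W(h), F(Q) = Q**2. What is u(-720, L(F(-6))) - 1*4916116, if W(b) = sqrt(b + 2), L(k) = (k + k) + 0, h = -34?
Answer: -4916116 + 4*I*sqrt(2) ≈ -4.9161e+6 + 5.6569*I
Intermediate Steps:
L(k) = 2*k (L(k) = 2*k + 0 = 2*k)
W(b) = sqrt(2 + b)
u(A, m) = 4*I*sqrt(2) (u(A, m) = sqrt(2 - 34) = sqrt(-32) = 4*I*sqrt(2))
u(-720, L(F(-6))) - 1*4916116 = 4*I*sqrt(2) - 1*4916116 = 4*I*sqrt(2) - 4916116 = -4916116 + 4*I*sqrt(2)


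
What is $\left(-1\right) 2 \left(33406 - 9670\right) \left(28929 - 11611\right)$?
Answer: $-822120096$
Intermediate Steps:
$\left(-1\right) 2 \left(33406 - 9670\right) \left(28929 - 11611\right) = - 2 \cdot 23736 \cdot 17318 = \left(-2\right) 411060048 = -822120096$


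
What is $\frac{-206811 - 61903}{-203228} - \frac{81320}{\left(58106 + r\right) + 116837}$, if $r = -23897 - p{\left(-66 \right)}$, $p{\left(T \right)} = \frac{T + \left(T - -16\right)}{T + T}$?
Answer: $\frac{397013722733}{506493865246} \approx 0.78385$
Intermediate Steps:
$p{\left(T \right)} = \frac{16 + 2 T}{2 T}$ ($p{\left(T \right)} = \frac{T + \left(T + 16\right)}{2 T} = \left(T + \left(16 + T\right)\right) \frac{1}{2 T} = \left(16 + 2 T\right) \frac{1}{2 T} = \frac{16 + 2 T}{2 T}$)
$r = - \frac{788630}{33}$ ($r = -23897 - \frac{8 - 66}{-66} = -23897 - \left(- \frac{1}{66}\right) \left(-58\right) = -23897 - \frac{29}{33} = - \frac{788630}{33} \approx -23898.0$)
$\frac{-206811 - 61903}{-203228} - \frac{81320}{\left(58106 + r\right) + 116837} = \frac{-206811 - 61903}{-203228} - \frac{81320}{\left(58106 - \frac{788630}{33}\right) + 116837} = \left(-206811 - 61903\right) \left(- \frac{1}{203228}\right) - \frac{81320}{\frac{1128868}{33} + 116837} = \left(-268714\right) \left(- \frac{1}{203228}\right) - \frac{81320}{\frac{4984489}{33}} = \frac{134357}{101614} - \frac{2683560}{4984489} = \frac{397013722733}{506493865246}$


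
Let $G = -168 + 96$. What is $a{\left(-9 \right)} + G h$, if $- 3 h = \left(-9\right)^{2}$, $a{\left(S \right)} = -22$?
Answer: $1922$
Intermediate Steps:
$G = -72$
$h = -27$ ($h = - \frac{\left(-9\right)^{2}}{3} = \left(- \frac{1}{3}\right) 81 = -27$)
$a{\left(-9 \right)} + G h = -22 - -1944 = -22 + 1944 = 1922$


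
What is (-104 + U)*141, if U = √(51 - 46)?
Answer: -14664 + 141*√5 ≈ -14349.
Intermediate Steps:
U = √5 ≈ 2.2361
(-104 + U)*141 = (-104 + √5)*141 = -14664 + 141*√5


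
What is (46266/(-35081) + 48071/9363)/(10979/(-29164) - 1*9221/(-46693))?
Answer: -1706537575158527836/80053495720633809 ≈ -21.317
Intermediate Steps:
(46266/(-35081) + 48071/9363)/(10979/(-29164) - 1*9221/(-46693)) = (46266*(-1/35081) + 48071*(1/9363))/(10979*(-1/29164) - 9221*(-1/46693)) = (-46266/35081 + 48071/9363)/(-10979/29164 + 9221/46693) = 1253190193/(328463403*(-243721203/1361754652)) = (1253190193/328463403)*(-1361754652/243721203) = -1706537575158527836/80053495720633809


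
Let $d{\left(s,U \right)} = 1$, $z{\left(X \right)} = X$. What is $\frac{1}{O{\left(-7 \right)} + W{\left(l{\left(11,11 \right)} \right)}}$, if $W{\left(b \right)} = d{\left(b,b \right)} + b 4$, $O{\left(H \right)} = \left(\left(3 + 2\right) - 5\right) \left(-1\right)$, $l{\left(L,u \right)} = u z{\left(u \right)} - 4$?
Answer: $\frac{1}{469} \approx 0.0021322$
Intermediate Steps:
$l{\left(L,u \right)} = -4 + u^{2}$ ($l{\left(L,u \right)} = u u - 4 = u^{2} - 4 = -4 + u^{2}$)
$O{\left(H \right)} = 0$ ($O{\left(H \right)} = \left(5 - 5\right) \left(-1\right) = 0 \left(-1\right) = 0$)
$W{\left(b \right)} = 1 + 4 b$ ($W{\left(b \right)} = 1 + b 4 = 1 + 4 b$)
$\frac{1}{O{\left(-7 \right)} + W{\left(l{\left(11,11 \right)} \right)}} = \frac{1}{0 + \left(1 + 4 \left(-4 + 11^{2}\right)\right)} = \frac{1}{0 + \left(1 + 4 \left(-4 + 121\right)\right)} = \frac{1}{0 + \left(1 + 4 \cdot 117\right)} = \frac{1}{0 + \left(1 + 468\right)} = \frac{1}{0 + 469} = \frac{1}{469}$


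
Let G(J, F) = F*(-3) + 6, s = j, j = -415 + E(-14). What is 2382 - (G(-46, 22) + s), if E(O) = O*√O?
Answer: 2857 + 14*I*√14 ≈ 2857.0 + 52.383*I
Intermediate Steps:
E(O) = O^(3/2)
j = -415 - 14*I*√14 (j = -415 + (-14)^(3/2) = -415 - 14*I*√14 ≈ -415.0 - 52.383*I)
s = -415 - 14*I*√14 ≈ -415.0 - 52.383*I
G(J, F) = 6 - 3*F (G(J, F) = -3*F + 6 = 6 - 3*F)
2382 - (G(-46, 22) + s) = 2382 - ((6 - 3*22) + (-415 - 14*I*√14)) = 2382 - ((6 - 66) + (-415 - 14*I*√14)) = 2382 - (-60 + (-415 - 14*I*√14)) = 2382 - (-475 - 14*I*√14) = 2382 + (475 + 14*I*√14) = 2857 + 14*I*√14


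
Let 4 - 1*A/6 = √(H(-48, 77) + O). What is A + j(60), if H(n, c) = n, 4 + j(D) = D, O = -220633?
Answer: 80 - 6*I*√220681 ≈ 80.0 - 2818.6*I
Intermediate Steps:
j(D) = -4 + D
A = 24 - 6*I*√220681 (A = 24 - 6*√(-48 - 220633) = 24 - 6*I*√220681 ≈ 24.0 - 2818.6*I)
A + j(60) = (24 - 6*I*√220681) + (-4 + 60) = (24 - 6*I*√220681) + 56 = 80 - 6*I*√220681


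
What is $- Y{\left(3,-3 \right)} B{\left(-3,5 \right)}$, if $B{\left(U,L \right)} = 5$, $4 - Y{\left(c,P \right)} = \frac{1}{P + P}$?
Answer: $- \frac{125}{6} \approx -20.833$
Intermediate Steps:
$Y{\left(c,P \right)} = 4 - \frac{1}{2 P}$ ($Y{\left(c,P \right)} = 4 - \frac{1}{P + P} = 4 - \frac{1}{2 P}$)
$- Y{\left(3,-3 \right)} B{\left(-3,5 \right)} = - \left(4 - \frac{1}{2 \left(-3\right)}\right) 5 = - \left(4 - - \frac{1}{6}\right) 5 = - \left(4 + \frac{1}{6}\right) 5 = - \frac{25 \cdot 5}{6} = \left(-1\right) \frac{125}{6} = - \frac{125}{6}$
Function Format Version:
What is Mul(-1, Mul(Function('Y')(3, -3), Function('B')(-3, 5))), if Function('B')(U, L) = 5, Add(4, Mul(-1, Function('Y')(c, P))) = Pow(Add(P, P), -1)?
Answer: Rational(-125, 6) ≈ -20.833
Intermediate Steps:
Function('Y')(c, P) = Add(4, Mul(Rational(-1, 2), Pow(P, -1))) (Function('Y')(c, P) = Add(4, Mul(-1, Pow(Add(P, P), -1))) = Add(4, Mul(-1, Pow(Mul(2, P), -1))) = Add(4, Mul(-1, Mul(Rational(1, 2), Pow(P, -1)))) = Add(4, Mul(Rational(-1, 2), Pow(P, -1))))
Mul(-1, Mul(Function('Y')(3, -3), Function('B')(-3, 5))) = Mul(-1, Mul(Add(4, Mul(Rational(-1, 2), Pow(-3, -1))), 5)) = Mul(-1, Mul(Add(4, Mul(Rational(-1, 2), Rational(-1, 3))), 5)) = Mul(-1, Mul(Add(4, Rational(1, 6)), 5)) = Mul(-1, Mul(Rational(25, 6), 5)) = Mul(-1, Rational(125, 6)) = Rational(-125, 6)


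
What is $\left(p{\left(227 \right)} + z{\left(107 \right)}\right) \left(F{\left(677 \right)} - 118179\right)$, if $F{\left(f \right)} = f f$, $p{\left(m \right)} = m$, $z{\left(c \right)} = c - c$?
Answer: $77214050$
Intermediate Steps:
$z{\left(c \right)} = 0$
$F{\left(f \right)} = f^{2}$
$\left(p{\left(227 \right)} + z{\left(107 \right)}\right) \left(F{\left(677 \right)} - 118179\right) = \left(227 + 0\right) \left(677^{2} - 118179\right) = 227 \left(458329 - 118179\right) = 227 \cdot 340150 = 77214050$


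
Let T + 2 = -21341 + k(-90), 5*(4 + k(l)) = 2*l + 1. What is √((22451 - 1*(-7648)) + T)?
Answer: √217905/5 ≈ 93.361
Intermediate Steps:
k(l) = -19/5 + 2*l/5 (k(l) = -4 + (2*l + 1)/5 = -4 + (1 + 2*l)/5 = -4 + (⅕ + 2*l/5) = -19/5 + 2*l/5)
T = -106914/5 (T = -2 + (-21341 + (-19/5 + (⅖)*(-90))) = -2 + (-21341 + (-19/5 - 36)) = -2 + (-21341 - 199/5) = -2 - 106904/5 = -106914/5 ≈ -21383.)
√((22451 - 1*(-7648)) + T) = √((22451 - 1*(-7648)) - 106914/5) = √((22451 + 7648) - 106914/5) = √(30099 - 106914/5) = √(43581/5) = √217905/5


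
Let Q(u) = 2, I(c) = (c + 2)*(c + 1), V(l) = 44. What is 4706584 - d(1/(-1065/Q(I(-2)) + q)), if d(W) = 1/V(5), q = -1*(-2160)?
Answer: 207089695/44 ≈ 4.7066e+6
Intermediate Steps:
q = 2160
I(c) = (1 + c)*(2 + c) (I(c) = (2 + c)*(1 + c) = (1 + c)*(2 + c))
d(W) = 1/44
4706584 - d(1/(-1065/Q(I(-2)) + q)) = 4706584 - 1*1/44 = 4706584 - 1/44 = 207089695/44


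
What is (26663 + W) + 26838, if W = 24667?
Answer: 78168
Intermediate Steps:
(26663 + W) + 26838 = (26663 + 24667) + 26838 = 51330 + 26838 = 78168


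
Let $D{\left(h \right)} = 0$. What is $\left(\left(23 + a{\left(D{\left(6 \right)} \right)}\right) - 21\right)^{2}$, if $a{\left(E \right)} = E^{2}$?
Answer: $4$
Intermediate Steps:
$\left(\left(23 + a{\left(D{\left(6 \right)} \right)}\right) - 21\right)^{2} = \left(\left(23 + 0^{2}\right) - 21\right)^{2} = \left(\left(23 + 0\right) - 21\right)^{2} = \left(23 - 21\right)^{2} = 2^{2} = 4$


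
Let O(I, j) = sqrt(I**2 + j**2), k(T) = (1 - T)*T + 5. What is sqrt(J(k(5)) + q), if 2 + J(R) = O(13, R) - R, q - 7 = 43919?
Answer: sqrt(43939 + sqrt(394)) ≈ 209.66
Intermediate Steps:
k(T) = 5 + T*(1 - T) (k(T) = T*(1 - T) + 5 = 5 + T*(1 - T))
q = 43926 (q = 7 + 43919 = 43926)
J(R) = -2 + sqrt(169 + R**2) - R (J(R) = -2 + (sqrt(13**2 + R**2) - R) = -2 + (sqrt(169 + R**2) - R) = -2 + sqrt(169 + R**2) - R)
sqrt(J(k(5)) + q) = sqrt((-2 + sqrt(169 + (5 + 5 - 1*5**2)**2) - (5 + 5 - 1*5**2)) + 43926) = sqrt((-2 + sqrt(169 + (5 + 5 - 1*25)**2) - (5 + 5 - 1*25)) + 43926) = sqrt((-2 + sqrt(169 + (5 + 5 - 25)**2) - (5 + 5 - 25)) + 43926) = sqrt((-2 + sqrt(169 + (-15)**2) - 1*(-15)) + 43926) = sqrt((-2 + sqrt(169 + 225) + 15) + 43926) = sqrt((-2 + sqrt(394) + 15) + 43926) = sqrt((13 + sqrt(394)) + 43926) = sqrt(43939 + sqrt(394))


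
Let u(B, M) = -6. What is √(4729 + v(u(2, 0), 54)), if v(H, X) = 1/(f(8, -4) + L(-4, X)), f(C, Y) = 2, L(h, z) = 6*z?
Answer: 3*√55842170/326 ≈ 68.768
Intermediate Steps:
v(H, X) = 1/(2 + 6*X)
√(4729 + v(u(2, 0), 54)) = √(4729 + 1/(2*(1 + 3*54))) = √(4729 + 1/(2*(1 + 162))) = √(4729 + (½)/163) = √(4729 + (½)*(1/163)) = √(4729 + 1/326) = √(1541655/326) = 3*√55842170/326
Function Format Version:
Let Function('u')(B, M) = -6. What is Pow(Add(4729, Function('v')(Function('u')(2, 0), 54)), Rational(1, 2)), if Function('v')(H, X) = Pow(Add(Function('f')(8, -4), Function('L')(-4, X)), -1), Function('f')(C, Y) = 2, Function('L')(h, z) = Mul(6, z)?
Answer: Mul(Rational(3, 326), Pow(55842170, Rational(1, 2))) ≈ 68.768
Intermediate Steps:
Function('v')(H, X) = Pow(Add(2, Mul(6, X)), -1)
Pow(Add(4729, Function('v')(Function('u')(2, 0), 54)), Rational(1, 2)) = Pow(Add(4729, Mul(Rational(1, 2), Pow(Add(1, Mul(3, 54)), -1))), Rational(1, 2)) = Pow(Add(4729, Mul(Rational(1, 2), Pow(Add(1, 162), -1))), Rational(1, 2)) = Pow(Add(4729, Mul(Rational(1, 2), Pow(163, -1))), Rational(1, 2)) = Pow(Add(4729, Mul(Rational(1, 2), Rational(1, 163))), Rational(1, 2)) = Pow(Add(4729, Rational(1, 326)), Rational(1, 2)) = Pow(Rational(1541655, 326), Rational(1, 2)) = Mul(Rational(3, 326), Pow(55842170, Rational(1, 2)))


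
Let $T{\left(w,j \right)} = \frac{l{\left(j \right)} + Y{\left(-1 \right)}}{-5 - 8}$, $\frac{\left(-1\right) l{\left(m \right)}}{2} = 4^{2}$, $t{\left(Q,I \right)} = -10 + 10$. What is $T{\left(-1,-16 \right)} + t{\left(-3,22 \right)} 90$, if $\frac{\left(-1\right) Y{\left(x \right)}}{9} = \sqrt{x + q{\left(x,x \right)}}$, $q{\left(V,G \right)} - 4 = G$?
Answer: $\frac{32}{13} + \frac{9 \sqrt{2}}{13} \approx 3.4406$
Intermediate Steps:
$q{\left(V,G \right)} = 4 + G$
$t{\left(Q,I \right)} = 0$
$Y{\left(x \right)} = - 9 \sqrt{4 + 2 x}$ ($Y{\left(x \right)} = - 9 \sqrt{x + \left(4 + x\right)} = - 9 \sqrt{4 + 2 x}$)
$l{\left(m \right)} = -32$ ($l{\left(m \right)} = - 2 \cdot 4^{2} = \left(-2\right) 16 = -32$)
$T{\left(w,j \right)} = \frac{32}{13} + \frac{9 \sqrt{2}}{13}$ ($T{\left(w,j \right)} = \frac{-32 - 9 \sqrt{4 + 2 \left(-1\right)}}{-5 - 8} = \frac{-32 - 9 \sqrt{4 - 2}}{-13} = \left(-32 - 9 \sqrt{2}\right) \left(- \frac{1}{13}\right) = \frac{32}{13} + \frac{9 \sqrt{2}}{13}$)
$T{\left(-1,-16 \right)} + t{\left(-3,22 \right)} 90 = \left(\frac{32}{13} + \frac{9 \sqrt{2}}{13}\right) + 0 \cdot 90 = \left(\frac{32}{13} + \frac{9 \sqrt{2}}{13}\right) + 0 = \frac{32}{13} + \frac{9 \sqrt{2}}{13}$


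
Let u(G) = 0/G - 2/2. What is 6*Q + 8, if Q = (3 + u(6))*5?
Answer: 68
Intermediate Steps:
u(G) = -1 (u(G) = 0 - 2*½ = 0 - 1 = -1)
Q = 10 (Q = (3 - 1)*5 = 2*5 = 10)
6*Q + 8 = 6*10 + 8 = 60 + 8 = 68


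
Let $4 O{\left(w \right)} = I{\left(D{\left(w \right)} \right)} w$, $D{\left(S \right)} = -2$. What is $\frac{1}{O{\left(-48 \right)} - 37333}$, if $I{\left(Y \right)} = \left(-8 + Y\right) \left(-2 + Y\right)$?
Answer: $- \frac{1}{37813} \approx -2.6446 \cdot 10^{-5}$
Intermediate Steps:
$O{\left(w \right)} = 10 w$ ($O{\left(w \right)} = \frac{\left(16 + \left(-2\right)^{2} - -20\right) w}{4} = \frac{\left(16 + 4 + 20\right) w}{4} = \frac{40 w}{4} = 10 w$)
$\frac{1}{O{\left(-48 \right)} - 37333} = \frac{1}{10 \left(-48\right) - 37333} = \frac{1}{-480 - 37333} = \frac{1}{-37813} = - \frac{1}{37813}$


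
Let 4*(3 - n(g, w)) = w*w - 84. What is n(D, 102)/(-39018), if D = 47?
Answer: 859/13006 ≈ 0.066046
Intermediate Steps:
n(g, w) = 24 - w²/4 (n(g, w) = 3 - (w*w - 84)/4 = 3 - (w² - 84)/4 = 3 - (-84 + w²)/4 = 3 + (21 - w²/4) = 24 - w²/4)
n(D, 102)/(-39018) = (24 - ¼*102²)/(-39018) = (24 - ¼*10404)*(-1/39018) = (24 - 2601)*(-1/39018) = -2577*(-1/39018) = 859/13006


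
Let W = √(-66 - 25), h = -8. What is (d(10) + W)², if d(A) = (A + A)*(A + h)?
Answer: (40 + I*√91)² ≈ 1509.0 + 763.15*I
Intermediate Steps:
d(A) = 2*A*(-8 + A) (d(A) = (A + A)*(A - 8) = (2*A)*(-8 + A) = 2*A*(-8 + A))
W = I*√91 (W = √(-91) = I*√91 ≈ 9.5394*I)
(d(10) + W)² = (2*10*(-8 + 10) + I*√91)² = (2*10*2 + I*√91)² = (40 + I*√91)²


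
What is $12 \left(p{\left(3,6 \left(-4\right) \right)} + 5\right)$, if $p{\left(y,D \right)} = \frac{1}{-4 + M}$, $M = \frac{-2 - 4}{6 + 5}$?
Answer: $\frac{1434}{25} \approx 57.36$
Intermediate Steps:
$M = - \frac{6}{11} \approx -0.54545$
$p{\left(y,D \right)} = - \frac{11}{50}$ ($p{\left(y,D \right)} = \frac{1}{-4 - \frac{6}{11}} = \frac{1}{- \frac{50}{11}} = - \frac{11}{50}$)
$12 \left(p{\left(3,6 \left(-4\right) \right)} + 5\right) = 12 \left(- \frac{11}{50} + 5\right) = 12 \cdot \frac{239}{50} = \frac{1434}{25}$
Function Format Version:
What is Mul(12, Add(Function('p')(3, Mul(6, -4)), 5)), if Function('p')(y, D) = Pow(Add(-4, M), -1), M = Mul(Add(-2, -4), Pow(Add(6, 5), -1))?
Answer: Rational(1434, 25) ≈ 57.360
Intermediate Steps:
M = Rational(-6, 11) (M = Mul(-6, Pow(11, -1)) = Mul(-6, Rational(1, 11)) = Rational(-6, 11) ≈ -0.54545)
Function('p')(y, D) = Rational(-11, 50) (Function('p')(y, D) = Pow(Add(-4, Rational(-6, 11)), -1) = Pow(Rational(-50, 11), -1) = Rational(-11, 50))
Mul(12, Add(Function('p')(3, Mul(6, -4)), 5)) = Mul(12, Add(Rational(-11, 50), 5)) = Mul(12, Rational(239, 50)) = Rational(1434, 25)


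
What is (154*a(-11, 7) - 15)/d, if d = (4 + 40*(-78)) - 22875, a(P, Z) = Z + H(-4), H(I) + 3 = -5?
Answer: 169/25991 ≈ 0.0065022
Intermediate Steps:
H(I) = -8 (H(I) = -3 - 5 = -8)
a(P, Z) = -8 + Z (a(P, Z) = Z - 8 = -8 + Z)
d = -25991 (d = (4 - 3120) - 22875 = -3116 - 22875 = -25991)
(154*a(-11, 7) - 15)/d = (154*(-8 + 7) - 15)/(-25991) = (154*(-1) - 15)*(-1/25991) = (-154 - 15)*(-1/25991) = -169*(-1/25991) = 169/25991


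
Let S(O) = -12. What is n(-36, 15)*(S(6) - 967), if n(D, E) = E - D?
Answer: -49929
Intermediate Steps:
n(-36, 15)*(S(6) - 967) = (15 - 1*(-36))*(-12 - 967) = (15 + 36)*(-979) = 51*(-979) = -49929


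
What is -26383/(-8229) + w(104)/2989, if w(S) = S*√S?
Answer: 26383/8229 + 208*√26/2989 ≈ 3.5609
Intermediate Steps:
w(S) = S^(3/2)
-26383/(-8229) + w(104)/2989 = -26383/(-8229) + 104^(3/2)/2989 = -26383*(-1/8229) + (208*√26)*(1/2989) = 26383/8229 + 208*√26/2989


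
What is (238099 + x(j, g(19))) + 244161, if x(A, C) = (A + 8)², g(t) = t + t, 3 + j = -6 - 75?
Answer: 488036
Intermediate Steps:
j = -84 (j = -3 + (-6 - 75) = -3 - 81 = -84)
g(t) = 2*t
x(A, C) = (8 + A)²
(238099 + x(j, g(19))) + 244161 = (238099 + (8 - 84)²) + 244161 = (238099 + (-76)²) + 244161 = (238099 + 5776) + 244161 = 243875 + 244161 = 488036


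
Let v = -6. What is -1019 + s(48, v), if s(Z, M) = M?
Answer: -1025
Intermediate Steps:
-1019 + s(48, v) = -1019 - 6 = -1025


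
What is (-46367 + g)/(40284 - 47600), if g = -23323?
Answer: 34845/3658 ≈ 9.5257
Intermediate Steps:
(-46367 + g)/(40284 - 47600) = (-46367 - 23323)/(40284 - 47600) = -69690/(-7316) = -69690*(-1/7316) = 34845/3658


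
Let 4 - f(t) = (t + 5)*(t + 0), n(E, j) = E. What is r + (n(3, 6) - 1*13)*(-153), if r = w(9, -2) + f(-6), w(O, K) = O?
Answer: 1537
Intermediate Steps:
f(t) = 4 - t*(5 + t) (f(t) = 4 - (t + 5)*(t + 0) = 4 - (5 + t)*t = 4 - t*(5 + t))
r = 7 (r = 9 + (4 - 1*(-6)**2 - 5*(-6)) = 9 + (4 - 1*36 + 30) = 9 + (4 - 36 + 30) = 9 - 2 = 7)
r + (n(3, 6) - 1*13)*(-153) = 7 + (3 - 1*13)*(-153) = 7 + (3 - 13)*(-153) = 7 - 10*(-153) = 7 + 1530 = 1537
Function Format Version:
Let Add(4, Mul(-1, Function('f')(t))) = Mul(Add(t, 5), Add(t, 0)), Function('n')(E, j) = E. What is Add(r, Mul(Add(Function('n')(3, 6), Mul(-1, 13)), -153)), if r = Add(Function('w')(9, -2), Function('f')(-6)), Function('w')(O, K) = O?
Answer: 1537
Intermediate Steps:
Function('f')(t) = Add(4, Mul(-1, t, Add(5, t))) (Function('f')(t) = Add(4, Mul(-1, Mul(Add(t, 5), Add(t, 0)))) = Add(4, Mul(-1, Mul(Add(5, t), t))) = Add(4, Mul(-1, Mul(t, Add(5, t)))) = Add(4, Mul(-1, t, Add(5, t))))
r = 7 (r = Add(9, Add(4, Mul(-1, Pow(-6, 2)), Mul(-5, -6))) = Add(9, Add(4, Mul(-1, 36), 30)) = Add(9, Add(4, -36, 30)) = Add(9, -2) = 7)
Add(r, Mul(Add(Function('n')(3, 6), Mul(-1, 13)), -153)) = Add(7, Mul(Add(3, Mul(-1, 13)), -153)) = Add(7, Mul(Add(3, -13), -153)) = Add(7, Mul(-10, -153)) = Add(7, 1530) = 1537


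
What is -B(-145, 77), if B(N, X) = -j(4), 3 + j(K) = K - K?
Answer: -3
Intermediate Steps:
j(K) = -3 (j(K) = -3 + (K - K) = -3 + 0 = -3)
B(N, X) = 3 (B(N, X) = -1*(-3) = 3)
-B(-145, 77) = -1*3 = -3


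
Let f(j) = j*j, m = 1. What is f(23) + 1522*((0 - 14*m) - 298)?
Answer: -474335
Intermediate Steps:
f(j) = j²
f(23) + 1522*((0 - 14*m) - 298) = 23² + 1522*((0 - 14*1) - 298) = 529 + 1522*((0 - 14) - 298) = 529 + 1522*(-14 - 298) = 529 + 1522*(-312) = 529 - 474864 = -474335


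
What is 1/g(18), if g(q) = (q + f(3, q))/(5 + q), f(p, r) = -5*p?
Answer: 23/3 ≈ 7.6667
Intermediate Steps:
g(q) = (-15 + q)/(5 + q) (g(q) = (q - 5*3)/(5 + q) = (q - 15)/(5 + q) = (-15 + q)/(5 + q))
1/g(18) = 1/((-15 + 18)/(5 + 18)) = 1/(3/23) = 23/3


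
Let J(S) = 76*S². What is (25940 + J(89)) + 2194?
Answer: 630130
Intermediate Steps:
(25940 + J(89)) + 2194 = (25940 + 76*89²) + 2194 = (25940 + 76*7921) + 2194 = (25940 + 601996) + 2194 = 627936 + 2194 = 630130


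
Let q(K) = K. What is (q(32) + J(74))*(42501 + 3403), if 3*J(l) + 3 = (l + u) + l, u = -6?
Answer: 10787440/3 ≈ 3.5958e+6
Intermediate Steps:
J(l) = -3 + 2*l/3 (J(l) = -1 + ((l - 6) + l)/3 = -1 + ((-6 + l) + l)/3 = -1 + (-6 + 2*l)/3 = -1 + (-2 + 2*l/3) = -3 + 2*l/3)
(q(32) + J(74))*(42501 + 3403) = (32 + (-3 + (2/3)*74))*(42501 + 3403) = (32 + (-3 + 148/3))*45904 = (32 + 139/3)*45904 = (235/3)*45904 = 10787440/3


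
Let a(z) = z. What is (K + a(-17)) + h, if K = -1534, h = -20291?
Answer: -21842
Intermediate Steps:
(K + a(-17)) + h = (-1534 - 17) - 20291 = -1551 - 20291 = -21842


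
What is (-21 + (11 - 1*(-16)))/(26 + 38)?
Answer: 3/32 ≈ 0.093750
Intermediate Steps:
(-21 + (11 - 1*(-16)))/(26 + 38) = (-21 + (11 + 16))/64 = (-21 + 27)*(1/64) = 6*(1/64) = 3/32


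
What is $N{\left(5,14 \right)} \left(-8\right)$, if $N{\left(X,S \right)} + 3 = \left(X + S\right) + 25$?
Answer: $-328$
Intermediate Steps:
$N{\left(X,S \right)} = 22 + S + X$ ($N{\left(X,S \right)} = -3 + \left(\left(X + S\right) + 25\right) = -3 + \left(\left(S + X\right) + 25\right) = -3 + \left(25 + S + X\right) = 22 + S + X$)
$N{\left(5,14 \right)} \left(-8\right) = \left(22 + 14 + 5\right) \left(-8\right) = 41 \left(-8\right) = -328$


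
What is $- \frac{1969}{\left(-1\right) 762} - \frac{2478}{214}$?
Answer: $- \frac{733435}{81534} \approx -8.9955$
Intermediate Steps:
$- \frac{1969}{\left(-1\right) 762} - \frac{2478}{214} = - \frac{1969}{-762} - \frac{1239}{107} = \left(-1969\right) \left(- \frac{1}{762}\right) - \frac{1239}{107} = \frac{1969}{762} - \frac{1239}{107} = - \frac{733435}{81534}$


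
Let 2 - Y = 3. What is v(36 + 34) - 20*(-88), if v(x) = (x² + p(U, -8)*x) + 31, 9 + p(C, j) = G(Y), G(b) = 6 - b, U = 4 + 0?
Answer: 6551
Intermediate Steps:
U = 4
Y = -1 (Y = 2 - 1*3 = 2 - 3 = -1)
p(C, j) = -2 (p(C, j) = -9 + (6 - 1*(-1)) = -9 + (6 + 1) = -9 + 7 = -2)
v(x) = 31 + x² - 2*x (v(x) = (x² - 2*x) + 31 = 31 + x² - 2*x)
v(36 + 34) - 20*(-88) = (31 + (36 + 34)² - 2*(36 + 34)) - 20*(-88) = (31 + 70² - 2*70) + 1760 = (31 + 4900 - 140) + 1760 = 4791 + 1760 = 6551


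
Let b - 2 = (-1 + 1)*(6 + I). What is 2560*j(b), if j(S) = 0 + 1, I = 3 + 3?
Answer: 2560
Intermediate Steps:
I = 6
b = 2 (b = 2 + (-1 + 1)*(6 + 6) = 2 + 0*12 = 2 + 0 = 2)
j(S) = 1
2560*j(b) = 2560*1 = 2560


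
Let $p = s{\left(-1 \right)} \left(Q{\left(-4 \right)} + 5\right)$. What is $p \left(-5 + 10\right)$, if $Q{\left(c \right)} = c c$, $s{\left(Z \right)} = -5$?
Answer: $-525$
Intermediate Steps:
$Q{\left(c \right)} = c^{2}$
$p = -105$ ($p = - 5 \left(\left(-4\right)^{2} + 5\right) = - 5 \left(16 + 5\right) = \left(-5\right) 21 = -105$)
$p \left(-5 + 10\right) = - 105 \left(-5 + 10\right) = \left(-105\right) 5 = -525$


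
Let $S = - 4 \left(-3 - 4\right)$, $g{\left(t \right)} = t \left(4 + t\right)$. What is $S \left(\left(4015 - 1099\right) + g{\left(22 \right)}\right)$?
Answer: $97664$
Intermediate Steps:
$S = 28$ ($S = \left(-4\right) \left(-7\right) = 28$)
$S \left(\left(4015 - 1099\right) + g{\left(22 \right)}\right) = 28 \left(\left(4015 - 1099\right) + 22 \left(4 + 22\right)\right) = 28 \left(2916 + 22 \cdot 26\right) = 28 \left(2916 + 572\right) = 28 \cdot 3488 = 97664$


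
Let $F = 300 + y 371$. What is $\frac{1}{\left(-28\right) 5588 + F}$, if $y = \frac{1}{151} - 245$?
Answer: $- \frac{151}{37305538} \approx -4.0477 \cdot 10^{-6}$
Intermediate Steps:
$y = - \frac{36994}{151}$ ($y = \frac{1}{151} - 245 = - \frac{36994}{151} \approx -244.99$)
$F = - \frac{13679474}{151}$ ($F = 300 - \frac{13724774}{151} = - \frac{13679474}{151} \approx -90593.0$)
$\frac{1}{\left(-28\right) 5588 + F} = \frac{1}{\left(-28\right) 5588 - \frac{13679474}{151}} = \frac{1}{-156464 - \frac{13679474}{151}} = \frac{1}{- \frac{37305538}{151}} = - \frac{151}{37305538}$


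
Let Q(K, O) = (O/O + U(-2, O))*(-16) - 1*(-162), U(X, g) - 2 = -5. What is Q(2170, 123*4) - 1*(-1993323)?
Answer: 1993517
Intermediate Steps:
U(X, g) = -3 (U(X, g) = 2 - 5 = -3)
Q(K, O) = 194 (Q(K, O) = (O/O - 3)*(-16) - 1*(-162) = (1 - 3)*(-16) + 162 = -2*(-16) + 162 = 32 + 162 = 194)
Q(2170, 123*4) - 1*(-1993323) = 194 - 1*(-1993323) = 194 + 1993323 = 1993517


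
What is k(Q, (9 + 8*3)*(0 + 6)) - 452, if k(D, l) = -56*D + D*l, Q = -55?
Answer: -8262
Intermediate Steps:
k(Q, (9 + 8*3)*(0 + 6)) - 452 = -55*(-56 + (9 + 8*3)*(0 + 6)) - 452 = -55*(-56 + (9 + 24)*6) - 452 = -55*(-56 + 33*6) - 452 = -55*(-56 + 198) - 452 = -55*142 - 452 = -7810 - 452 = -8262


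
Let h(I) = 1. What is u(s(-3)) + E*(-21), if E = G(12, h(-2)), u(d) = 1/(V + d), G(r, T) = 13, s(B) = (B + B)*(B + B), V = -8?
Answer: -7643/28 ≈ -272.96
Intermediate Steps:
s(B) = 4*B**2 (s(B) = (2*B)*(2*B) = 4*B**2)
u(d) = 1/(-8 + d)
E = 13
u(s(-3)) + E*(-21) = 1/(-8 + 4*(-3)**2) + 13*(-21) = 1/(-8 + 4*9) - 273 = 1/(-8 + 36) - 273 = 1/28 - 273 = -7643/28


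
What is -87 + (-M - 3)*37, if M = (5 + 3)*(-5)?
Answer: 1282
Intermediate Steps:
M = -40 (M = 8*(-5) = -40)
-87 + (-M - 3)*37 = -87 + (-1*(-40) - 3)*37 = -87 + (40 - 3)*37 = -87 + 37*37 = -87 + 1369 = 1282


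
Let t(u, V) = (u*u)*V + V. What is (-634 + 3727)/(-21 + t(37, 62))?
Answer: 3093/84919 ≈ 0.036423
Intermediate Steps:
t(u, V) = V + V*u² (t(u, V) = u²*V + V = V*u² + V = V + V*u²)
(-634 + 3727)/(-21 + t(37, 62)) = (-634 + 3727)/(-21 + 62*(1 + 37²)) = 3093/(-21 + 62*(1 + 1369)) = 3093/(-21 + 62*1370) = 3093/(-21 + 84940) = 3093/84919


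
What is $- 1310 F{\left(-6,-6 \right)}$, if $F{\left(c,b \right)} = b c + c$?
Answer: $-39300$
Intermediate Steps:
$F{\left(c,b \right)} = c + b c$
$- 1310 F{\left(-6,-6 \right)} = - 1310 \left(- 6 \left(1 - 6\right)\right) = - 1310 \left(\left(-6\right) \left(-5\right)\right) = \left(-1310\right) 30 = -39300$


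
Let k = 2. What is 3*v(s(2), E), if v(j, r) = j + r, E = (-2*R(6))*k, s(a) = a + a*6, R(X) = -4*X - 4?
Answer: 378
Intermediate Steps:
R(X) = -4 - 4*X
s(a) = 7*a (s(a) = a + 6*a = 7*a)
E = 112 (E = -2*(-4 - 4*6)*2 = -2*(-4 - 24)*2 = -2*(-28)*2 = 56*2 = 112)
3*v(s(2), E) = 3*(7*2 + 112) = 3*(14 + 112) = 3*126 = 378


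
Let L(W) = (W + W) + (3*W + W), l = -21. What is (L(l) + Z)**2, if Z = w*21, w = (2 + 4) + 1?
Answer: 441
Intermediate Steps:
w = 7 (w = 6 + 1 = 7)
Z = 147 (Z = 7*21 = 147)
L(W) = 6*W (L(W) = 2*W + 4*W = 6*W)
(L(l) + Z)**2 = (6*(-21) + 147)**2 = (-126 + 147)**2 = 21**2 = 441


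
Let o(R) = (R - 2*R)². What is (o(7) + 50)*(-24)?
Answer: -2376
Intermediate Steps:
o(R) = R² (o(R) = (-R)² = R²)
(o(7) + 50)*(-24) = (7² + 50)*(-24) = (49 + 50)*(-24) = 99*(-24) = -2376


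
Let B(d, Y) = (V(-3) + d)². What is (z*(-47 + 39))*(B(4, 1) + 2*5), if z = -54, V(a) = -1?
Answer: 8208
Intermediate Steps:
B(d, Y) = (-1 + d)²
(z*(-47 + 39))*(B(4, 1) + 2*5) = (-54*(-47 + 39))*((-1 + 4)² + 2*5) = (-54*(-8))*(3² + 10) = 432*(9 + 10) = 432*19 = 8208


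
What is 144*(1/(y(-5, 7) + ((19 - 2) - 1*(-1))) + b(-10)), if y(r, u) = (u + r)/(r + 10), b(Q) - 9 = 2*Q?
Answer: -36252/23 ≈ -1576.2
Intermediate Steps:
b(Q) = 9 + 2*Q
y(r, u) = (r + u)/(10 + r)
144*(1/(y(-5, 7) + ((19 - 2) - 1*(-1))) + b(-10)) = 144*(1/((-5 + 7)/(10 - 5) + ((19 - 2) - 1*(-1))) + (9 + 2*(-10))) = 144*(1/(2/5 + (17 + 1)) + (9 - 20)) = 144*(1/((⅕)*2 + 18) - 11) = 144*(1/(⅖ + 18) - 11) = 144*(1/(92/5) - 11) = 144*(5/92 - 11) = 144*(-1007/92) = -36252/23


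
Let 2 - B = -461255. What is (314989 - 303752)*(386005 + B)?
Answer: 9520683094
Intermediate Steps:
B = 461257 (B = 2 - 1*(-461255) = 2 + 461255 = 461257)
(314989 - 303752)*(386005 + B) = (314989 - 303752)*(386005 + 461257) = 11237*847262 = 9520683094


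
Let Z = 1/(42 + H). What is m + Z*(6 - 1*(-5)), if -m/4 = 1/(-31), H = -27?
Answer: 401/465 ≈ 0.86237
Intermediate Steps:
m = 4/31 (m = -4/(-31) = -4*(-1/31) = 4/31 ≈ 0.12903)
Z = 1/15 (Z = 1/(42 - 27) = 1/15 ≈ 0.066667)
m + Z*(6 - 1*(-5)) = 4/31 + (6 - 1*(-5))/15 = 4/31 + (6 + 5)/15 = 4/31 + (1/15)*11 = 4/31 + 11/15 = 401/465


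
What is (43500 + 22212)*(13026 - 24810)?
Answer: -774350208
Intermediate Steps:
(43500 + 22212)*(13026 - 24810) = 65712*(-11784) = -774350208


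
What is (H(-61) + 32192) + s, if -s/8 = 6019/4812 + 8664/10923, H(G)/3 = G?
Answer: 140131732637/4380123 ≈ 31993.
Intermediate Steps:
H(G) = 3*G
s = -71624470/4380123 (s = -8*(6019/4812 + 8664/10923) = -8*(6019*(1/4812) + 8664*(1/10923)) = -8*(6019/4812 + 2888/3641) = -8*35812235/17520492 = -71624470/4380123 ≈ -16.352)
(H(-61) + 32192) + s = (3*(-61) + 32192) - 71624470/4380123 = (-183 + 32192) - 71624470/4380123 = 32009 - 71624470/4380123 = 140131732637/4380123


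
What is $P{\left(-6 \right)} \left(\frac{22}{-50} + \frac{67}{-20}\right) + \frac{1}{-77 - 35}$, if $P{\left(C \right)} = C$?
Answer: $\frac{63647}{2800} \approx 22.731$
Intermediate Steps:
$P{\left(-6 \right)} \left(\frac{22}{-50} + \frac{67}{-20}\right) + \frac{1}{-77 - 35} = - 6 \left(\frac{22}{-50} + \frac{67}{-20}\right) + \frac{1}{-77 - 35} = - 6 \left(22 \left(- \frac{1}{50}\right) + 67 \left(- \frac{1}{20}\right)\right) + \frac{1}{-112} = - 6 \left(- \frac{11}{25} - \frac{67}{20}\right) - \frac{1}{112} = \left(-6\right) \left(- \frac{379}{100}\right) - \frac{1}{112} = \frac{1137}{50} - \frac{1}{112} = \frac{63647}{2800}$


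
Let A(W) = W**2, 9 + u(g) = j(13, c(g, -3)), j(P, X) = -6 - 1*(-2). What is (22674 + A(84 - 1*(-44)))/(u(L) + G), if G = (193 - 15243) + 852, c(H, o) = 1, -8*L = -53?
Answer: -39058/14211 ≈ -2.7484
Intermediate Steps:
L = 53/8 (L = -1/8*(-53) = 53/8 ≈ 6.6250)
j(P, X) = -4 (j(P, X) = -6 + 2 = -4)
u(g) = -13 (u(g) = -9 - 4 = -13)
G = -14198 (G = -15050 + 852 = -14198)
(22674 + A(84 - 1*(-44)))/(u(L) + G) = (22674 + (84 - 1*(-44))**2)/(-13 - 14198) = (22674 + (84 + 44)**2)/(-14211) = (22674 + 128**2)*(-1/14211) = (22674 + 16384)*(-1/14211) = 39058*(-1/14211) = -39058/14211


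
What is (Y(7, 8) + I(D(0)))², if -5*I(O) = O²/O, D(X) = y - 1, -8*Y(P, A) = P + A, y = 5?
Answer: 11449/1600 ≈ 7.1556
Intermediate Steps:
Y(P, A) = -A/8 - P/8 (Y(P, A) = -(P + A)/8 = -(A + P)/8 = -A/8 - P/8)
D(X) = 4 (D(X) = 5 - 1 = 4)
I(O) = -O/5 (I(O) = -O²/(5*O) = -O/5)
(Y(7, 8) + I(D(0)))² = ((-⅛*8 - ⅛*7) - ⅕*4)² = ((-1 - 7/8) - ⅘)² = (-15/8 - ⅘)² = (-107/40)² = 11449/1600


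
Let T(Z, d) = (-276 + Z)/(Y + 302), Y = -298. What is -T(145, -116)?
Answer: 131/4 ≈ 32.750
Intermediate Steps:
T(Z, d) = -69 + Z/4 (T(Z, d) = (-276 + Z)/(-298 + 302) = (-276 + Z)/4 = (-276 + Z)*(¼) = -69 + Z/4)
-T(145, -116) = -(-69 + (¼)*145) = -(-69 + 145/4) = -1*(-131/4) = 131/4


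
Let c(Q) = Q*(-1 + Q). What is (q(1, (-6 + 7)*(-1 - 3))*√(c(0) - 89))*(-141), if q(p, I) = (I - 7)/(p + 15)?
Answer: 1551*I*√89/16 ≈ 914.51*I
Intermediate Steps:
q(p, I) = (-7 + I)/(15 + p)
(q(1, (-6 + 7)*(-1 - 3))*√(c(0) - 89))*(-141) = (((-7 + (-6 + 7)*(-1 - 3))/(15 + 1))*√(0*(-1 + 0) - 89))*(-141) = (((-7 + 1*(-4))/16)*√(0*(-1) - 89))*(-141) = (((-7 - 4)/16)*√(0 - 89))*(-141) = (((1/16)*(-11))*√(-89))*(-141) = -11*I*√89/16*(-141) = 1551*I*√89/16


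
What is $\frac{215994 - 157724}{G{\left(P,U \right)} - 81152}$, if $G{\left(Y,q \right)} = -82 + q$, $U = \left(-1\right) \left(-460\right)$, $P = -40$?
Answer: $- \frac{29135}{40387} \approx -0.7214$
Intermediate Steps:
$U = 460$
$\frac{215994 - 157724}{G{\left(P,U \right)} - 81152} = \frac{215994 - 157724}{\left(-82 + 460\right) - 81152} = \frac{58270}{378 - 81152} = \frac{58270}{-80774} = 58270 \left(- \frac{1}{80774}\right) = - \frac{29135}{40387}$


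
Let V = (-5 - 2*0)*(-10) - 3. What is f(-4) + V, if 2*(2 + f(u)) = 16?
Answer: 53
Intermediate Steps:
f(u) = 6 (f(u) = -2 + (1/2)*16 = -2 + 8 = 6)
V = 47 (V = (-5 + 0)*(-10) - 3 = -5*(-10) - 3 = 50 - 3 = 47)
f(-4) + V = 6 + 47 = 53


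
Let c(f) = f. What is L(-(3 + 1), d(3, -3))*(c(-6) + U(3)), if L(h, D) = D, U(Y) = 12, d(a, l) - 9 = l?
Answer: 36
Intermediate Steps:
d(a, l) = 9 + l
L(-(3 + 1), d(3, -3))*(c(-6) + U(3)) = (9 - 3)*(-6 + 12) = 6*6 = 36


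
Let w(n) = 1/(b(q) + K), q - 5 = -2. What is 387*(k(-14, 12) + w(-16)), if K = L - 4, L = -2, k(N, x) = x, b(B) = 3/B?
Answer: 22833/5 ≈ 4566.6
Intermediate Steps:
q = 3 (q = 5 - 2 = 3)
K = -6 (K = -2 - 4 = -6)
w(n) = -1/5 (w(n) = 1/(3/3 - 6) = 1/(3*(1/3) - 6) = 1/(1 - 6) = 1/(-5) = -1/5)
387*(k(-14, 12) + w(-16)) = 387*(12 - 1/5) = 387*(59/5) = 22833/5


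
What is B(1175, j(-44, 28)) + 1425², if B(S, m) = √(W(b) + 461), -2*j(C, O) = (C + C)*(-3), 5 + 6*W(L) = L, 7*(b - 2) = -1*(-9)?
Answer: 2030625 + 5*√903/7 ≈ 2.0306e+6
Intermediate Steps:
b = 23/7 (b = 2 + (-1*(-9))/7 = 2 + (⅐)*9 = 2 + 9/7 = 23/7 ≈ 3.2857)
W(L) = -⅚ + L/6
j(C, O) = 3*C (j(C, O) = -(C + C)*(-3)/2 = -2*C*(-3)/2 = -(-3)*C = 3*C)
B(S, m) = 5*√903/7 (B(S, m) = √((-⅚ + (⅙)*(23/7)) + 461) = √((-⅚ + 23/42) + 461) = √(-2/7 + 461) = √(3225/7) = 5*√903/7)
B(1175, j(-44, 28)) + 1425² = 5*√903/7 + 1425² = 5*√903/7 + 2030625 = 2030625 + 5*√903/7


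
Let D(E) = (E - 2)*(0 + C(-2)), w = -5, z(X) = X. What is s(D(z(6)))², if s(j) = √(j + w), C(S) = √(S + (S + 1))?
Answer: -5 + 4*I*√3 ≈ -5.0 + 6.9282*I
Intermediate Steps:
C(S) = √(1 + 2*S) (C(S) = √(S + (1 + S)) = √(1 + 2*S))
D(E) = I*√3*(-2 + E) (D(E) = (E - 2)*(0 + √(1 + 2*(-2))) = (-2 + E)*(0 + √(1 - 4)) = (-2 + E)*(0 + √(-3)) = (-2 + E)*(0 + I*√3) = (-2 + E)*(I*√3) = I*√3*(-2 + E))
s(j) = √(-5 + j) (s(j) = √(j - 5) = √(-5 + j))
s(D(z(6)))² = (√(-5 + I*√3*(-2 + 6)))² = (√(-5 + I*√3*4))² = (√(-5 + 4*I*√3))² = -5 + 4*I*√3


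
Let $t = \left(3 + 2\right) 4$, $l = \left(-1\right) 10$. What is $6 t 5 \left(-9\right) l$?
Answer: $54000$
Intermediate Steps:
$l = -10$
$t = 20$ ($t = 5 \cdot 4 = 20$)
$6 t 5 \left(-9\right) l = 6 \cdot 20 \cdot 5 \left(-9\right) \left(-10\right) = 120 \cdot 5 \left(-9\right) \left(-10\right) = 600 \left(-9\right) \left(-10\right) = \left(-5400\right) \left(-10\right) = 54000$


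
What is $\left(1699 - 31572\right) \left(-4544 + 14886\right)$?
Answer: $-308946566$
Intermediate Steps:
$\left(1699 - 31572\right) \left(-4544 + 14886\right) = \left(-29873\right) 10342 = -308946566$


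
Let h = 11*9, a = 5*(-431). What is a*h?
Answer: -213345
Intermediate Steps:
a = -2155
h = 99
a*h = -2155*99 = -213345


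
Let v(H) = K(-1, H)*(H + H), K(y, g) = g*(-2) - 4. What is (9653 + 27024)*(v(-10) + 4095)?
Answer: 138455675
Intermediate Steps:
K(y, g) = -4 - 2*g (K(y, g) = -2*g - 4 = -4 - 2*g)
v(H) = 2*H*(-4 - 2*H) (v(H) = (-4 - 2*H)*(H + H) = (-4 - 2*H)*(2*H) = 2*H*(-4 - 2*H))
(9653 + 27024)*(v(-10) + 4095) = (9653 + 27024)*(-4*(-10)*(2 - 10) + 4095) = 36677*(-4*(-10)*(-8) + 4095) = 36677*(-320 + 4095) = 36677*3775 = 138455675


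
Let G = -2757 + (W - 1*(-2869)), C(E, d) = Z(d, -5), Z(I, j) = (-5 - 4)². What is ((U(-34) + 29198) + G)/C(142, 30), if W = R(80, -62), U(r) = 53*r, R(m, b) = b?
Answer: 27446/81 ≈ 338.84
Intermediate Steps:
Z(I, j) = 81 (Z(I, j) = (-9)² = 81)
W = -62
C(E, d) = 81
G = 50 (G = -2757 + (-62 - 1*(-2869)) = -2757 + (-62 + 2869) = -2757 + 2807 = 50)
((U(-34) + 29198) + G)/C(142, 30) = ((53*(-34) + 29198) + 50)/81 = ((-1802 + 29198) + 50)*(1/81) = (27396 + 50)*(1/81) = 27446*(1/81) = 27446/81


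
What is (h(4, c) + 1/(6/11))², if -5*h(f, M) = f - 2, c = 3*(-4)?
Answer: 1849/900 ≈ 2.0544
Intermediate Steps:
c = -12
h(f, M) = ⅖ - f/5 (h(f, M) = -(f - 2)/5 = -(-2 + f)/5 = ⅖ - f/5)
(h(4, c) + 1/(6/11))² = ((⅖ - ⅕*4) + 1/(6/11))² = ((⅖ - ⅘) + 1/(6*(1/11)))² = (-⅖ + 1/(6/11))² = (-⅖ + 11/6)² = (43/30)² = 1849/900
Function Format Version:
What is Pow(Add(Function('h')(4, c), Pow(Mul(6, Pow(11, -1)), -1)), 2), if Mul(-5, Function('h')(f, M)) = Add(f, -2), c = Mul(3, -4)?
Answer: Rational(1849, 900) ≈ 2.0544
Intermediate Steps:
c = -12
Function('h')(f, M) = Add(Rational(2, 5), Mul(Rational(-1, 5), f)) (Function('h')(f, M) = Mul(Rational(-1, 5), Add(f, -2)) = Mul(Rational(-1, 5), Add(-2, f)) = Add(Rational(2, 5), Mul(Rational(-1, 5), f)))
Pow(Add(Function('h')(4, c), Pow(Mul(6, Pow(11, -1)), -1)), 2) = Pow(Add(Add(Rational(2, 5), Mul(Rational(-1, 5), 4)), Pow(Mul(6, Pow(11, -1)), -1)), 2) = Pow(Add(Add(Rational(2, 5), Rational(-4, 5)), Pow(Mul(6, Rational(1, 11)), -1)), 2) = Pow(Add(Rational(-2, 5), Pow(Rational(6, 11), -1)), 2) = Pow(Add(Rational(-2, 5), Rational(11, 6)), 2) = Pow(Rational(43, 30), 2) = Rational(1849, 900)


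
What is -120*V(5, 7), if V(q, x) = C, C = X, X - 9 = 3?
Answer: -1440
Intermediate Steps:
X = 12 (X = 9 + 3 = 12)
C = 12
V(q, x) = 12
-120*V(5, 7) = -120*12 = -1440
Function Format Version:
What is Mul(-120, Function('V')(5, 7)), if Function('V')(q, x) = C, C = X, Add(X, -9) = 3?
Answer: -1440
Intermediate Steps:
X = 12 (X = Add(9, 3) = 12)
C = 12
Function('V')(q, x) = 12
Mul(-120, Function('V')(5, 7)) = Mul(-120, 12) = -1440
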